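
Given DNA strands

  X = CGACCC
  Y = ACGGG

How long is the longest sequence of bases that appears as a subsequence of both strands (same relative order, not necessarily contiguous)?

2

Match C at X[1]=Y[2]; then G at X[2]=Y[5] — 2 bases in the same relative order in both. Since dp[6][5] = 2, nothing longer is possible.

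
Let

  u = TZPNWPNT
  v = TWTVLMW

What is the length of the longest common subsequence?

Taking T (u #1, v #1), W (u #5, v #2), T (u #8, v #3) gives a common subsequence of length 3, and the DP table's final entry dp[8][7] is also 3, so no common subsequence is longer.

3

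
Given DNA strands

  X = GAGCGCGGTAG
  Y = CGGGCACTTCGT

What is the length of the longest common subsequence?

6

Match G [1,4], then A [2,6], then C [4,7], then C [6,10], then G [8,11], then T [9,12] — 6 bases in the same relative order in both. dp[11][12] = 6 confirms this is the maximum.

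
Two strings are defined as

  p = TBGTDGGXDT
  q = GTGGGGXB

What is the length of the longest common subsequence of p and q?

5

Let dp[i][j] be the LCS length of the first i characters of p and the first j characters of q. dp[i][j] = dp[i-1][j-1]+1 when the i-th and j-th characters match, else max(dp[i-1][j], dp[i][j-1]).
    ·  G  T  G  G  G  G  X  B
 ·  0  0  0  0  0  0  0  0  0
 T  0  0  1  1  1  1  1  1  1
 B  0  0  1  1  1  1  1  1  2
 G  0  1  1  2  2  2  2  2  2
 T  0  1  2  2  2  2  2  2  2
 D  0  1  2  2  2  2  2  2  2
 G  0  1  2  3  3  3  3  3  3
 G  0  1  2  3  4  4  4  4  4
 X  0  1  2  3  4  4  4  5  5
 D  0  1  2  3  4  4  4  5  5
 T  0  1  2  3  4  4  4  5  5
dp[10][8] = 5. One LCS (by backtracking along matches): TGGGX.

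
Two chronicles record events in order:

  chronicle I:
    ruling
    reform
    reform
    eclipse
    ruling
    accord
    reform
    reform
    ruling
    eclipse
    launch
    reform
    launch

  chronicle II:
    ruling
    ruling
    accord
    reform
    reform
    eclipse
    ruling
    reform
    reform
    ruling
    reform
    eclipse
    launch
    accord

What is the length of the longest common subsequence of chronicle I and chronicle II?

Match ruling at chronicle I[1]=chronicle II[2], reform at chronicle I[2]=chronicle II[4], reform at chronicle I[3]=chronicle II[5], eclipse at chronicle I[4]=chronicle II[6], ruling at chronicle I[5]=chronicle II[7], reform at chronicle I[7]=chronicle II[8], reform at chronicle I[8]=chronicle II[9], ruling at chronicle I[9]=chronicle II[10], eclipse at chronicle I[10]=chronicle II[12], launch at chronicle I[11]=chronicle II[13] — 10 events in the same relative order in both. The LCS DP gives dp[13][14] = 10, so this is optimal.

10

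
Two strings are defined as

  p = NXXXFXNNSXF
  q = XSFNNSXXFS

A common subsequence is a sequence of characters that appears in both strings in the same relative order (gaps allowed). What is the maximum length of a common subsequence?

7

Pick X at p[2]=q[1], then F at p[5]=q[3], then N at p[7]=q[4], then N at p[8]=q[5], then S at p[9]=q[6], then X at p[10]=q[8], then F at p[11]=q[9]; all 7 characters appear in both, in order, and the DP table's final entry dp[11][10] is also 7, so no common subsequence is longer.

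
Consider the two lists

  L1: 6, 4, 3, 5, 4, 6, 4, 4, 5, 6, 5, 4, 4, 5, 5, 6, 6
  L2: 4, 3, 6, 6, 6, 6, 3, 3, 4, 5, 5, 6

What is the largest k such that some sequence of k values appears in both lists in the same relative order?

Taking 4 (L1 #2, L2 #1) → 3 (L1 #3, L2 #2) → 6 (L1 #6, L2 #5) → 6 (L1 #10, L2 #6) → 4 (L1 #13, L2 #9) → 5 (L1 #14, L2 #10) → 5 (L1 #15, L2 #11) → 6 (L1 #17, L2 #12) gives a common subsequence of length 8. The LCS DP gives dp[17][12] = 8, so this is optimal.

8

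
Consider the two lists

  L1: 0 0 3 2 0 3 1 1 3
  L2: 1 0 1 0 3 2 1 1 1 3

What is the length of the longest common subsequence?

Pick 0 [1,2], 0 [2,4], 3 [3,5], 2 [4,6], 1 [7,8], 1 [8,9], 3 [9,10]; all 7 values appear in both, in order. Since dp[9][10] = 7, nothing longer is possible.

7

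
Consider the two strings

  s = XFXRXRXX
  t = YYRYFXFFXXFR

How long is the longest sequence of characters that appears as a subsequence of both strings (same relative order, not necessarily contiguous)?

Let dp[i][j] be the LCS length of the first i characters of s and the first j characters of t. dp[i][j] = dp[i-1][j-1]+1 when the i-th and j-th characters match, else max(dp[i-1][j], dp[i][j-1]).
    ·  Y  Y  R  Y  F  X  F  F  X  X  F  R
 ·  0  0  0  0  0  0  0  0  0  0  0  0  0
 X  0  0  0  0  0  0  1  1  1  1  1  1  1
 F  0  0  0  0  0  1  1  2  2  2  2  2  2
 X  0  0  0  0  0  1  2  2  2  3  3  3  3
 R  0  0  0  1  1  1  2  2  2  3  3  3  4
 X  0  0  0  1  1  1  2  2  2  3  4  4  4
 R  0  0  0  1  1  1  2  2  2  3  4  4  5
 X  0  0  0  1  1  1  2  2  2  3  4  4  5
 X  0  0  0  1  1  1  2  2  2  3  4  4  5
dp[8][12] = 5. One LCS (by backtracking along matches): XFXXR.

5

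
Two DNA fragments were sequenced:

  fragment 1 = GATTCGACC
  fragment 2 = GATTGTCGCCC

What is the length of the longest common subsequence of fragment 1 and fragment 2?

8

Let dp[i][j] be the LCS length of the first i bases of fragment 1 and the first j bases of fragment 2. dp[i][j] = dp[i-1][j-1]+1 when the i-th and j-th bases match, else max(dp[i-1][j], dp[i][j-1]).
    ·  G  A  T  T  G  T  C  G  C  C  C
 ·  0  0  0  0  0  0  0  0  0  0  0  0
 G  0  1  1  1  1  1  1  1  1  1  1  1
 A  0  1  2  2  2  2  2  2  2  2  2  2
 T  0  1  2  3  3  3  3  3  3  3  3  3
 T  0  1  2  3  4  4  4  4  4  4  4  4
 C  0  1  2  3  4  4  4  5  5  5  5  5
 G  0  1  2  3  4  5  5  5  6  6  6  6
 A  0  1  2  3  4  5  5  5  6  6  6  6
 C  0  1  2  3  4  5  5  6  6  7  7  7
 C  0  1  2  3  4  5  5  6  6  7  8  8
dp[9][11] = 8. One LCS (by backtracking along matches): GATTCGCC.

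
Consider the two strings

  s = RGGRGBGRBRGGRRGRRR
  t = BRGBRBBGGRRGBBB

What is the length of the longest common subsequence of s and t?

10

Pick R at s[1]=t[2] → G at s[2]=t[3] → R at s[4]=t[5] → B at s[6]=t[6] → B at s[9]=t[7] → G at s[11]=t[8] → G at s[12]=t[9] → R at s[13]=t[10] → R at s[14]=t[11] → G at s[15]=t[12]; all 10 characters appear in both, in order, and the DP table's final entry dp[18][15] is also 10, so no common subsequence is longer.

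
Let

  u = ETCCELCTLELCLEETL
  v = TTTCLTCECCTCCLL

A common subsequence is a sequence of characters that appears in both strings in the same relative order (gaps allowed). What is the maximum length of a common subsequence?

Pick T [2,3], C [3,4], C [4,7], E [5,8], C [7,10], T [8,11], C [12,13], L [13,14], L [17,15]; all 9 characters appear in both, in order. The LCS DP gives dp[17][15] = 9, so this is optimal.

9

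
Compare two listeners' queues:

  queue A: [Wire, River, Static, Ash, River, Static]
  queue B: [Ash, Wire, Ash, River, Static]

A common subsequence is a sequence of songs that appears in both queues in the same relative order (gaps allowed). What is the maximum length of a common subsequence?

Taking Wire at queue A[1]=queue B[2], Ash at queue A[4]=queue B[3], River at queue A[5]=queue B[4], Static at queue A[6]=queue B[5] gives a common subsequence of length 4. Since dp[6][5] = 4, nothing longer is possible.

4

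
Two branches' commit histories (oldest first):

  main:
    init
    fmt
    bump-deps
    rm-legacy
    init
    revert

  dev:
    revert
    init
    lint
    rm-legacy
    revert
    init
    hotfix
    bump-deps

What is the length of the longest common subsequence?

One common subsequence of length 3: init at main[1]=dev[2] → rm-legacy at main[4]=dev[4] → init at main[5]=dev[6]. Since dp[6][8] = 3, nothing longer is possible.

3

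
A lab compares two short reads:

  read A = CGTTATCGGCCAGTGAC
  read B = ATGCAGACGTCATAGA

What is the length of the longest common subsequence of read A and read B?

Taking C at read A[1]=read B[4] → G at read A[2]=read B[6] → A at read A[5]=read B[7] → C at read A[7]=read B[8] → G at read A[8]=read B[9] → C at read A[11]=read B[11] → A at read A[12]=read B[12] → T at read A[14]=read B[13] → G at read A[15]=read B[15] → A at read A[16]=read B[16] gives a common subsequence of length 10. Since dp[17][16] = 10, nothing longer is possible.

10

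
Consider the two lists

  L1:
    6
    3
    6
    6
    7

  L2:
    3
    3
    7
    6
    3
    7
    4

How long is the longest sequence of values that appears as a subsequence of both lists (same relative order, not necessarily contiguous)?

Let dp[i][j] be the LCS length of the first i values of L1 and the first j values of L2. dp[i][j] = dp[i-1][j-1]+1 when the i-th and j-th values match, else max(dp[i-1][j], dp[i][j-1]).
    ·  3  3  7  6  3  7  4
 ·  0  0  0  0  0  0  0  0
 6  0  0  0  0  1  1  1  1
 3  0  1  1  1  1  2  2  2
 6  0  1  1  1  2  2  2  2
 6  0  1  1  1  2  2  2  2
 7  0  1  1  2  2  2  3  3
dp[5][7] = 3. One LCS (by backtracking along matches): 6, 3, 7.

3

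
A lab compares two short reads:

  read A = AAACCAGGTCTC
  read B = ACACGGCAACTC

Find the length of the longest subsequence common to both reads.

One common subsequence of length 8: A at read A[1]=read B[1], A at read A[3]=read B[3], C at read A[4]=read B[4], C at read A[5]=read B[7], A at read A[6]=read B[9], C at read A[10]=read B[10], T at read A[11]=read B[11], C at read A[12]=read B[12]. dp[12][12] = 8 confirms this is the maximum.

8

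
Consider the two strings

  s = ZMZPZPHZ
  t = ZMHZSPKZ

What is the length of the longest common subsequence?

5

Pick Z at s[1]=t[1], then M at s[2]=t[2], then Z at s[3]=t[4], then P at s[4]=t[6], then Z at s[8]=t[8]; all 5 characters appear in both, in order, and the DP table's final entry dp[8][8] is also 5, so no common subsequence is longer.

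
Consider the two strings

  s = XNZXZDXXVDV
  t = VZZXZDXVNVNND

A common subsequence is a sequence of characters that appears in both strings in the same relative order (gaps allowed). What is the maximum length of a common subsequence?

7

Let dp[i][j] be the LCS length of the first i characters of s and the first j characters of t. dp[i][j] = dp[i-1][j-1]+1 when the i-th and j-th characters match, else max(dp[i-1][j], dp[i][j-1]).
    ·  V  Z  Z  X  Z  D  X  V  N  V  N  N  D
 ·  0  0  0  0  0  0  0  0  0  0  0  0  0  0
 X  0  0  0  0  1  1  1  1  1  1  1  1  1  1
 N  0  0  0  0  1  1  1  1  1  2  2  2  2  2
 Z  0  0  1  1  1  2  2  2  2  2  2  2  2  2
 X  0  0  1  1  2  2  2  3  3  3  3  3  3  3
 Z  0  0  1  2  2  3  3  3  3  3  3  3  3  3
 D  0  0  1  2  2  3  4  4  4  4  4  4  4  4
 X  0  0  1  2  3  3  4  5  5  5  5  5  5  5
 X  0  0  1  2  3  3  4  5  5  5  5  5  5  5
 V  0  1  1  2  3  3  4  5  6  6  6  6  6  6
 D  0  1  1  2  3  3  4  5  6  6  6  6  6  7
 V  0  1  1  2  3  3  4  5  6  6  7  7  7  7
dp[11][13] = 7. One LCS (by backtracking along matches): ZXZDXVD.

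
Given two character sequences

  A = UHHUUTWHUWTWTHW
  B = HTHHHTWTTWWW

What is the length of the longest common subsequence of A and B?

7

One common subsequence of length 7: H (A #2, B #4), then H (A #3, B #5), then T (A #6, B #6), then W (A #7, B #7), then W (A #10, B #10), then W (A #12, B #11), then W (A #15, B #12). Since dp[15][12] = 7, nothing longer is possible.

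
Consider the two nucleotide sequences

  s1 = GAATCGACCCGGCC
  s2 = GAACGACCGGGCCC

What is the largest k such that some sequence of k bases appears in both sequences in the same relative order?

12

Taking G [1,1]; then A [2,2]; then A [3,3]; then C [5,4]; then G [6,5]; then A [7,6]; then C [8,7]; then C [9,8]; then G [11,10]; then G [12,11]; then C [13,13]; then C [14,14] gives a common subsequence of length 12. dp[14][14] = 12 confirms this is the maximum.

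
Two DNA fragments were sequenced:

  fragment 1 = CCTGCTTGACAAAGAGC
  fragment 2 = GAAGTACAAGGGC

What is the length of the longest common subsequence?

9

Taking G at fragment 1[4]=fragment 2[4] → T at fragment 1[7]=fragment 2[5] → A at fragment 1[9]=fragment 2[6] → C at fragment 1[10]=fragment 2[7] → A at fragment 1[11]=fragment 2[8] → A at fragment 1[12]=fragment 2[9] → G at fragment 1[14]=fragment 2[11] → G at fragment 1[16]=fragment 2[12] → C at fragment 1[17]=fragment 2[13] gives a common subsequence of length 9. Since dp[17][13] = 9, nothing longer is possible.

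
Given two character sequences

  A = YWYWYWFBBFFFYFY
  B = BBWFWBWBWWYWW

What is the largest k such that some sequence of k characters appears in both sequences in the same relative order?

Pick W (A #2, B #3) → W (A #4, B #5) → W (A #6, B #7) → B (A #8, B #8) → Y (A #13, B #11); all 5 characters appear in both, in order, and the DP table's final entry dp[15][13] is also 5, so no common subsequence is longer.

5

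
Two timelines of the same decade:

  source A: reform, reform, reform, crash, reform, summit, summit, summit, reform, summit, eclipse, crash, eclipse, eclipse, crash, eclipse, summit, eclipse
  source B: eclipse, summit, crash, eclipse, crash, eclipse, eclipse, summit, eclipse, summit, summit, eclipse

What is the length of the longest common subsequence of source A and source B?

8

One common subsequence of length 8: crash [4,3]; then eclipse [11,4]; then crash [12,5]; then eclipse [13,6]; then eclipse [14,7]; then eclipse [16,9]; then summit [17,11]; then eclipse [18,12]. The LCS DP gives dp[18][12] = 8, so this is optimal.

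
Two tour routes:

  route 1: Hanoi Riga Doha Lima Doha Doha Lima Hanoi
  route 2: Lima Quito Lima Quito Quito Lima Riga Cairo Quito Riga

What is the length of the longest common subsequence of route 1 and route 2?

One common subsequence of length 2: Lima at route 1[4]=route 2[3], then Lima at route 1[7]=route 2[6]. dp[8][10] = 2 confirms this is the maximum.

2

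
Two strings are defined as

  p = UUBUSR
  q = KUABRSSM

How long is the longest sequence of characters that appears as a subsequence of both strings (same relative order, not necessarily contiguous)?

Let dp[i][j] be the LCS length of the first i characters of p and the first j characters of q. dp[i][j] = dp[i-1][j-1]+1 when the i-th and j-th characters match, else max(dp[i-1][j], dp[i][j-1]).
    ·  K  U  A  B  R  S  S  M
 ·  0  0  0  0  0  0  0  0  0
 U  0  0  1  1  1  1  1  1  1
 U  0  0  1  1  1  1  1  1  1
 B  0  0  1  1  2  2  2  2  2
 U  0  0  1  1  2  2  2  2  2
 S  0  0  1  1  2  2  3  3  3
 R  0  0  1  1  2  3  3  3  3
dp[6][8] = 3. One LCS (by backtracking along matches): UBS.

3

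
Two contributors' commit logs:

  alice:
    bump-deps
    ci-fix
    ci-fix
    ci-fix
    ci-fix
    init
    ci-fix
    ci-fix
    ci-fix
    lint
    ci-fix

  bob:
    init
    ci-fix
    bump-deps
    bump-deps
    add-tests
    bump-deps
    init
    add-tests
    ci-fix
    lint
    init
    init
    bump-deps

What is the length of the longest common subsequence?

Taking bump-deps at alice[1]=bob[6], init at alice[6]=bob[7], ci-fix at alice[9]=bob[9], lint at alice[10]=bob[10] gives a common subsequence of length 4. The LCS DP gives dp[11][13] = 4, so this is optimal.

4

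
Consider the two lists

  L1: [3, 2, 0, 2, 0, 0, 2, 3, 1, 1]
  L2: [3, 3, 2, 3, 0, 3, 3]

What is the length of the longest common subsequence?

Taking 3 [1,2], then 2 [2,3], then 0 [3,5], then 3 [8,7] gives a common subsequence of length 4, and the DP table's final entry dp[10][7] is also 4, so no common subsequence is longer.

4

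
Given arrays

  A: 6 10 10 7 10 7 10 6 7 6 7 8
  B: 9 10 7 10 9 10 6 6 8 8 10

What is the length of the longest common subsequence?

Let dp[i][j] be the LCS length of the first i values of A and the first j values of B. dp[i][j] = dp[i-1][j-1]+1 when the i-th and j-th values match, else max(dp[i-1][j], dp[i][j-1]).
    ·  9 10  7 10  9 10  6  6  8  8 10
 ·  0  0  0  0  0  0  0  0  0  0  0  0
 6  0  0  0  0  0  0  0  1  1  1  1  1
10  0  0  1  1  1  1  1  1  1  1  1  2
10  0  0  1  1  2  2  2  2  2  2  2  2
 7  0  0  1  2  2  2  2  2  2  2  2  2
10  0  0  1  2  3  3  3  3  3  3  3  3
 7  0  0  1  2  3  3  3  3  3  3  3  3
10  0  0  1  2  3  3  4  4  4  4  4  4
 6  0  0  1  2  3  3  4  5  5  5  5  5
 7  0  0  1  2  3  3  4  5  5  5  5  5
 6  0  0  1  2  3  3  4  5  6  6  6  6
 7  0  0  1  2  3  3  4  5  6  6  6  6
 8  0  0  1  2  3  3  4  5  6  7  7  7
dp[12][11] = 7. One LCS (by backtracking along matches): 10, 7, 10, 10, 6, 6, 8.

7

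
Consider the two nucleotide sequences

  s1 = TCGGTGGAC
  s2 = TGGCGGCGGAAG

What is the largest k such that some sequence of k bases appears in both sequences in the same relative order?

7

Match T [1,1]; then C [2,4]; then G [3,5]; then G [4,6]; then G [6,8]; then G [7,9]; then A [8,11] — 7 bases in the same relative order in both, and the DP table's final entry dp[9][12] is also 7, so no common subsequence is longer.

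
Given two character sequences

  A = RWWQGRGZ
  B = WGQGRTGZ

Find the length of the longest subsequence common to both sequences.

Pick W at A[2]=B[1]; then Q at A[4]=B[3]; then G at A[5]=B[4]; then R at A[6]=B[5]; then G at A[7]=B[7]; then Z at A[8]=B[8]; all 6 characters appear in both, in order. Since dp[8][8] = 6, nothing longer is possible.

6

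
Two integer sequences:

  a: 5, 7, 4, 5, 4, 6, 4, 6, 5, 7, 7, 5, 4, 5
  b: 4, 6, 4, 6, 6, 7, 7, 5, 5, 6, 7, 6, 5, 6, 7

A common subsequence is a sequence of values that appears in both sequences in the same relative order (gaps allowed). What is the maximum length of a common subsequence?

8

Match 4 [3,1] → 4 [5,3] → 6 [6,4] → 6 [8,5] → 7 [10,6] → 7 [11,7] → 5 [12,9] → 5 [14,13] — 8 values in the same relative order in both. The LCS DP gives dp[14][15] = 8, so this is optimal.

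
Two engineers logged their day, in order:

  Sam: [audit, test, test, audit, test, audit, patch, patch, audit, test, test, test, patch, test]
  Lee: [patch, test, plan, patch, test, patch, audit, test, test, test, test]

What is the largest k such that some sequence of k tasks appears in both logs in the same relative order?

8

Taking test (Sam #2, Lee #2) → test (Sam #5, Lee #5) → patch (Sam #8, Lee #6) → audit (Sam #9, Lee #7) → test (Sam #10, Lee #8) → test (Sam #11, Lee #9) → test (Sam #12, Lee #10) → test (Sam #14, Lee #11) gives a common subsequence of length 8. Since dp[14][11] = 8, nothing longer is possible.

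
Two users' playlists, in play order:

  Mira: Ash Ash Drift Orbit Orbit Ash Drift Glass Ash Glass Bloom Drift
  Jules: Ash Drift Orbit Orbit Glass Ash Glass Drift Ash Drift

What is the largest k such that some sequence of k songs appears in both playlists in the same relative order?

One common subsequence of length 8: Ash at Mira[2]=Jules[1] → Drift at Mira[3]=Jules[2] → Orbit at Mira[4]=Jules[3] → Orbit at Mira[5]=Jules[4] → Ash at Mira[6]=Jules[6] → Drift at Mira[7]=Jules[8] → Ash at Mira[9]=Jules[9] → Drift at Mira[12]=Jules[10]. dp[12][10] = 8 confirms this is the maximum.

8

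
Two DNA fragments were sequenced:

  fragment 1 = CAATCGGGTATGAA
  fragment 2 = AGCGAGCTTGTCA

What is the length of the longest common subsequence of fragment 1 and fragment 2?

8

One common subsequence of length 8: A (fragment 1 #2, fragment 2 #1); then C (fragment 1 #5, fragment 2 #3); then G (fragment 1 #6, fragment 2 #4); then G (fragment 1 #7, fragment 2 #6); then T (fragment 1 #9, fragment 2 #8); then T (fragment 1 #11, fragment 2 #9); then G (fragment 1 #12, fragment 2 #10); then A (fragment 1 #14, fragment 2 #13). Since dp[14][13] = 8, nothing longer is possible.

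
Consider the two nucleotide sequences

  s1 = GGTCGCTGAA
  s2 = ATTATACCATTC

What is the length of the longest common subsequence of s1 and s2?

4

Taking T [3,5]; then C [4,7]; then C [6,8]; then T [7,11] gives a common subsequence of length 4. dp[10][12] = 4 confirms this is the maximum.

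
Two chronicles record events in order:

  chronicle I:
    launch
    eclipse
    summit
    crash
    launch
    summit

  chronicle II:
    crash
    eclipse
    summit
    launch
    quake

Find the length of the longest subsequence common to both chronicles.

3

One common subsequence of length 3: eclipse [2,2]; then summit [3,3]; then launch [5,4]. dp[6][5] = 3 confirms this is the maximum.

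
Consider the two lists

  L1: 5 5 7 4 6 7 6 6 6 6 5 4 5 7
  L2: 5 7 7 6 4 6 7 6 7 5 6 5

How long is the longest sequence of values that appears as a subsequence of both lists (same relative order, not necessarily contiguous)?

8

One common subsequence of length 8: 5 at L1[1]=L2[1], then 7 at L1[3]=L2[3], then 4 at L1[4]=L2[5], then 6 at L1[5]=L2[6], then 7 at L1[6]=L2[7], then 6 at L1[7]=L2[8], then 6 at L1[10]=L2[11], then 5 at L1[13]=L2[12]. The LCS DP gives dp[14][12] = 8, so this is optimal.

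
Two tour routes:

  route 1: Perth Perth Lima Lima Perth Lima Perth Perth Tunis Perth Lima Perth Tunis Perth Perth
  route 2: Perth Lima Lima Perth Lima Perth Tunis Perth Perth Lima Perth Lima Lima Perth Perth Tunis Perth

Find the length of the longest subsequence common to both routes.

Pick Perth [2,1] → Lima [3,2] → Lima [4,3] → Perth [5,4] → Lima [6,5] → Perth [7,8] → Perth [8,9] → Perth [10,11] → Lima [11,13] → Perth [12,15] → Tunis [13,16] → Perth [15,17]; all 12 stops appear in both, in order, and the DP table's final entry dp[15][17] is also 12, so no common subsequence is longer.

12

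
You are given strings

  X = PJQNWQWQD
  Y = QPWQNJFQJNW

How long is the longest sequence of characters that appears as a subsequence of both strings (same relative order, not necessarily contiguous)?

One common subsequence of length 5: P at X[1]=Y[2]; then J at X[2]=Y[6]; then Q at X[3]=Y[8]; then N at X[4]=Y[10]; then W at X[7]=Y[11], and the DP table's final entry dp[9][11] is also 5, so no common subsequence is longer.

5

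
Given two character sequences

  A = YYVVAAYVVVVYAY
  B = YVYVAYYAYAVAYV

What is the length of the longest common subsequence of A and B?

Match Y (A #1, B #1) → Y (A #2, B #3) → V (A #4, B #4) → A (A #5, B #5) → A (A #6, B #8) → Y (A #7, B #9) → V (A #11, B #11) → A (A #13, B #12) → Y (A #14, B #13) — 9 characters in the same relative order in both. dp[14][14] = 9 confirms this is the maximum.

9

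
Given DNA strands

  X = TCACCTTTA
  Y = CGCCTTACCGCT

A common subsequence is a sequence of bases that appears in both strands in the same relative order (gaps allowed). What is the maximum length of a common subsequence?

6

Let dp[i][j] be the LCS length of the first i bases of X and the first j bases of Y. dp[i][j] = dp[i-1][j-1]+1 when the i-th and j-th bases match, else max(dp[i-1][j], dp[i][j-1]).
    ·  C  G  C  C  T  T  A  C  C  G  C  T
 ·  0  0  0  0  0  0  0  0  0  0  0  0  0
 T  0  0  0  0  0  1  1  1  1  1  1  1  1
 C  0  1  1  1  1  1  1  1  2  2  2  2  2
 A  0  1  1  1  1  1  1  2  2  2  2  2  2
 C  0  1  1  2  2  2  2  2  3  3  3  3  3
 C  0  1  1  2  3  3  3  3  3  4  4  4  4
 T  0  1  1  2  3  4  4  4  4  4  4  4  5
 T  0  1  1  2  3  4  5  5  5  5  5  5  5
 T  0  1  1  2  3  4  5  5  5  5  5  5  6
 A  0  1  1  2  3  4  5  6  6  6  6  6  6
dp[9][12] = 6. One LCS (by backtracking along matches): CCCTTT.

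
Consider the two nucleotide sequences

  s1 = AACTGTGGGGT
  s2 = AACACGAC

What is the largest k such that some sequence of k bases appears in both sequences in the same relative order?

4

Let dp[i][j] be the LCS length of the first i bases of s1 and the first j bases of s2. dp[i][j] = dp[i-1][j-1]+1 when the i-th and j-th bases match, else max(dp[i-1][j], dp[i][j-1]).
    ·  A  A  C  A  C  G  A  C
 ·  0  0  0  0  0  0  0  0  0
 A  0  1  1  1  1  1  1  1  1
 A  0  1  2  2  2  2  2  2  2
 C  0  1  2  3  3  3  3  3  3
 T  0  1  2  3  3  3  3  3  3
 G  0  1  2  3  3  3  4  4  4
 T  0  1  2  3  3  3  4  4  4
 G  0  1  2  3  3  3  4  4  4
 G  0  1  2  3  3  3  4  4  4
 G  0  1  2  3  3  3  4  4  4
 G  0  1  2  3  3  3  4  4  4
 T  0  1  2  3  3  3  4  4  4
dp[11][8] = 4. One LCS (by backtracking along matches): AACG.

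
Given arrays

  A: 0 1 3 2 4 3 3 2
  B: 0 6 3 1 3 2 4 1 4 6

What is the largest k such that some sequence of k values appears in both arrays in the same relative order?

5

Let dp[i][j] be the LCS length of the first i values of A and the first j values of B. dp[i][j] = dp[i-1][j-1]+1 when the i-th and j-th values match, else max(dp[i-1][j], dp[i][j-1]).
    ·  0  6  3  1  3  2  4  1  4  6
 ·  0  0  0  0  0  0  0  0  0  0  0
 0  0  1  1  1  1  1  1  1  1  1  1
 1  0  1  1  1  2  2  2  2  2  2  2
 3  0  1  1  2  2  3  3  3  3  3  3
 2  0  1  1  2  2  3  4  4  4  4  4
 4  0  1  1  2  2  3  4  5  5  5  5
 3  0  1  1  2  2  3  4  5  5  5  5
 3  0  1  1  2  2  3  4  5  5  5  5
 2  0  1  1  2  2  3  4  5  5  5  5
dp[8][10] = 5. One LCS (by backtracking along matches): 0, 1, 3, 2, 4.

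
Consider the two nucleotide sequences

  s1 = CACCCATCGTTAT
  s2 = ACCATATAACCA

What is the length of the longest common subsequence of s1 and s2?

Match A (s1 #2, s2 #1); then C (s1 #3, s2 #2); then C (s1 #4, s2 #3); then A (s1 #6, s2 #6); then T (s1 #7, s2 #7); then C (s1 #8, s2 #11); then A (s1 #12, s2 #12) — 7 bases in the same relative order in both. Since dp[13][12] = 7, nothing longer is possible.

7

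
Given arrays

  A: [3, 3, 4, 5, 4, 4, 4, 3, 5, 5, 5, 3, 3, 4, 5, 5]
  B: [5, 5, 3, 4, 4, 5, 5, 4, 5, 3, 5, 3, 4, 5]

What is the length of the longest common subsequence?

10

Match 3 at A[2]=B[3], then 4 at A[6]=B[4], then 4 at A[7]=B[5], then 5 at A[9]=B[6], then 5 at A[10]=B[7], then 5 at A[11]=B[9], then 3 at A[12]=B[10], then 3 at A[13]=B[12], then 4 at A[14]=B[13], then 5 at A[16]=B[14] — 10 values in the same relative order in both, and the DP table's final entry dp[16][14] is also 10, so no common subsequence is longer.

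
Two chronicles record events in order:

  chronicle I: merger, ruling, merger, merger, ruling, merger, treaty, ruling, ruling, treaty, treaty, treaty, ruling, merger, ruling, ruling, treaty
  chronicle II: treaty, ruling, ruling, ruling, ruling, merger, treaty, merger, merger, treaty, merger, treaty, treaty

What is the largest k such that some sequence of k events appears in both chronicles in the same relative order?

Taking ruling (chronicle I #2, chronicle II #2) → ruling (chronicle I #5, chronicle II #3) → ruling (chronicle I #8, chronicle II #4) → ruling (chronicle I #9, chronicle II #5) → treaty (chronicle I #10, chronicle II #7) → treaty (chronicle I #11, chronicle II #10) → treaty (chronicle I #12, chronicle II #12) → treaty (chronicle I #17, chronicle II #13) gives a common subsequence of length 8. dp[17][13] = 8 confirms this is the maximum.

8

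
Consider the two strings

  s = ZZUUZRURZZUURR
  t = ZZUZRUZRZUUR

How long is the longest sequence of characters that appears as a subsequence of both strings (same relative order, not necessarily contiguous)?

Pick Z at s[1]=t[1] → Z at s[2]=t[2] → U at s[4]=t[3] → Z at s[5]=t[4] → R at s[6]=t[5] → U at s[7]=t[6] → R at s[8]=t[8] → Z at s[10]=t[9] → U at s[11]=t[10] → U at s[12]=t[11] → R at s[14]=t[12]; all 11 characters appear in both, in order, and the DP table's final entry dp[14][12] is also 11, so no common subsequence is longer.

11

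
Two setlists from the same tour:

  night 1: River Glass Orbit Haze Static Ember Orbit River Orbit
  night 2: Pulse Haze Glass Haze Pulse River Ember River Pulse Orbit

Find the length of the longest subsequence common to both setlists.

5

Match Glass (night 1 #2, night 2 #3); then Haze (night 1 #4, night 2 #4); then Ember (night 1 #6, night 2 #7); then River (night 1 #8, night 2 #8); then Orbit (night 1 #9, night 2 #10) — 5 songs in the same relative order in both, and the DP table's final entry dp[9][10] is also 5, so no common subsequence is longer.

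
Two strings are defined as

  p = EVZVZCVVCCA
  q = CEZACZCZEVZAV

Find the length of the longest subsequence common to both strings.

Let dp[i][j] be the LCS length of the first i characters of p and the first j characters of q. dp[i][j] = dp[i-1][j-1]+1 when the i-th and j-th characters match, else max(dp[i-1][j], dp[i][j-1]).
    ·  C  E  Z  A  C  Z  C  Z  E  V  Z  A  V
 ·  0  0  0  0  0  0  0  0  0  0  0  0  0  0
 E  0  0  1  1  1  1  1  1  1  1  1  1  1  1
 V  0  0  1  1  1  1  1  1  1  1  2  2  2  2
 Z  0  0  1  2  2  2  2  2  2  2  2  3  3  3
 V  0  0  1  2  2  2  2  2  2  2  3  3  3  4
 Z  0  0  1  2  2  2  3  3  3  3  3  4  4  4
 C  0  1  1  2  2  3  3  4  4  4  4  4  4  4
 V  0  1  1  2  2  3  3  4  4  4  5  5  5  5
 V  0  1  1  2  2  3  3  4  4  4  5  5  5  6
 C  0  1  1  2  2  3  3  4  4  4  5  5  5  6
 C  0  1  1  2  2  3  3  4  4  4  5  5  5  6
 A  0  1  1  2  3  3  3  4  4  4  5  5  6  6
dp[11][13] = 6. One LCS (by backtracking along matches): EZZCVV.

6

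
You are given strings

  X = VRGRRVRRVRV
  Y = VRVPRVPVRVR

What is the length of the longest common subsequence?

7

Let dp[i][j] be the LCS length of the first i characters of X and the first j characters of Y. dp[i][j] = dp[i-1][j-1]+1 when the i-th and j-th characters match, else max(dp[i-1][j], dp[i][j-1]).
    ·  V  R  V  P  R  V  P  V  R  V  R
 ·  0  0  0  0  0  0  0  0  0  0  0  0
 V  0  1  1  1  1  1  1  1  1  1  1  1
 R  0  1  2  2  2  2  2  2  2  2  2  2
 G  0  1  2  2  2  2  2  2  2  2  2  2
 R  0  1  2  2  2  3  3  3  3  3  3  3
 R  0  1  2  2  2  3  3  3  3  4  4  4
 V  0  1  2  3  3  3  4  4  4  4  5  5
 R  0  1  2  3  3  4  4  4  4  5  5  6
 R  0  1  2  3  3  4  4  4  4  5  5  6
 V  0  1  2  3  3  4  5  5  5  5  6  6
 R  0  1  2  3  3  4  5  5  5  6  6  7
 V  0  1  2  3  3  4  5  5  6  6  7  7
dp[11][11] = 7. One LCS (by backtracking along matches): VRRVRVR.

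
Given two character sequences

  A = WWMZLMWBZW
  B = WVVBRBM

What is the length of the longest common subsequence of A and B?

2

Taking W at A[1]=B[1], M at A[6]=B[7] gives a common subsequence of length 2. Since dp[10][7] = 2, nothing longer is possible.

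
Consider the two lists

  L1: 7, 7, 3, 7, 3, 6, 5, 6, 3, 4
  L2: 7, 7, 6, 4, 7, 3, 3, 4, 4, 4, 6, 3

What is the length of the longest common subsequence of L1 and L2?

6

Let dp[i][j] be the LCS length of the first i values of L1 and the first j values of L2. dp[i][j] = dp[i-1][j-1]+1 when the i-th and j-th values match, else max(dp[i-1][j], dp[i][j-1]).
    ·  7  7  6  4  7  3  3  4  4  4  6  3
 ·  0  0  0  0  0  0  0  0  0  0  0  0  0
 7  0  1  1  1  1  1  1  1  1  1  1  1  1
 7  0  1  2  2  2  2  2  2  2  2  2  2  2
 3  0  1  2  2  2  2  3  3  3  3  3  3  3
 7  0  1  2  2  2  3  3  3  3  3  3  3  3
 3  0  1  2  2  2  3  4  4  4  4  4  4  4
 6  0  1  2  3  3  3  4  4  4  4  4  5  5
 5  0  1  2  3  3  3  4  4  4  4  4  5  5
 6  0  1  2  3  3  3  4  4  4  4  4  5  5
 3  0  1  2  3  3  3  4  5  5  5  5  5  6
 4  0  1  2  3  4  4  4  5  6  6  6  6  6
dp[10][12] = 6. One LCS (by backtracking along matches): 7, 7, 3, 3, 6, 3.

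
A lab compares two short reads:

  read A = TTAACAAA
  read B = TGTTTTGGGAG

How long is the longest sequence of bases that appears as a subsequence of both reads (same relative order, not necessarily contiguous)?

Pick T at read A[1]=read B[5] → T at read A[2]=read B[6] → A at read A[3]=read B[10]; all 3 bases appear in both, in order. The LCS DP gives dp[8][11] = 3, so this is optimal.

3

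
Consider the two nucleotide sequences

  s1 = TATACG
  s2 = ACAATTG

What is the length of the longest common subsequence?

3

Let dp[i][j] be the LCS length of the first i bases of s1 and the first j bases of s2. dp[i][j] = dp[i-1][j-1]+1 when the i-th and j-th bases match, else max(dp[i-1][j], dp[i][j-1]).
    ·  A  C  A  A  T  T  G
 ·  0  0  0  0  0  0  0  0
 T  0  0  0  0  0  1  1  1
 A  0  1  1  1  1  1  1  1
 T  0  1  1  1  1  2  2  2
 A  0  1  1  2  2  2  2  2
 C  0  1  2  2  2  2  2  2
 G  0  1  2  2  2  2  2  3
dp[6][7] = 3. One LCS (by backtracking along matches): TTG.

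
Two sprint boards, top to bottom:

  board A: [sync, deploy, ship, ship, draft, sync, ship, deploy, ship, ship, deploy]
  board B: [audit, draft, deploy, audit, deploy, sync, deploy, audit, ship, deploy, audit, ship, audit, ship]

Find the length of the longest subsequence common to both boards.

Pick sync [1,6] → deploy [2,7] → ship [7,9] → deploy [8,10] → ship [9,12] → ship [10,14]; all 6 tasks appear in both, in order, and the DP table's final entry dp[11][14] is also 6, so no common subsequence is longer.

6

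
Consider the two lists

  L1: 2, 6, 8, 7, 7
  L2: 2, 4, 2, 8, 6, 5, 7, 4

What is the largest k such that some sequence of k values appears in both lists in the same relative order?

3

Let dp[i][j] be the LCS length of the first i values of L1 and the first j values of L2. dp[i][j] = dp[i-1][j-1]+1 when the i-th and j-th values match, else max(dp[i-1][j], dp[i][j-1]).
    ·  2  4  2  8  6  5  7  4
 ·  0  0  0  0  0  0  0  0  0
 2  0  1  1  1  1  1  1  1  1
 6  0  1  1  1  1  2  2  2  2
 8  0  1  1  1  2  2  2  2  2
 7  0  1  1  1  2  2  2  3  3
 7  0  1  1  1  2  2  2  3  3
dp[5][8] = 3. One LCS (by backtracking along matches): 2, 6, 7.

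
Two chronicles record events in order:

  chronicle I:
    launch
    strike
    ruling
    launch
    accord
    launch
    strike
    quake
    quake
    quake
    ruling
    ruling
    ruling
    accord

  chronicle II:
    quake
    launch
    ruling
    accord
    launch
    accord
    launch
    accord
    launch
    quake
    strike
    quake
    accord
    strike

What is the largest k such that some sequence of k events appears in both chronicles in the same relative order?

8

Pick launch (chronicle I #1, chronicle II #2), then ruling (chronicle I #3, chronicle II #3), then launch (chronicle I #4, chronicle II #7), then accord (chronicle I #5, chronicle II #8), then launch (chronicle I #6, chronicle II #9), then strike (chronicle I #7, chronicle II #11), then quake (chronicle I #10, chronicle II #12), then accord (chronicle I #14, chronicle II #13); all 8 events appear in both, in order, and the DP table's final entry dp[14][14] is also 8, so no common subsequence is longer.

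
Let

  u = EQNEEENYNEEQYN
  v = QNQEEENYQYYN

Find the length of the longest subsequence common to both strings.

Taking Q (u #2, v #1) → N (u #3, v #2) → E (u #4, v #4) → E (u #5, v #5) → E (u #6, v #6) → N (u #7, v #7) → Y (u #8, v #8) → Q (u #12, v #9) → Y (u #13, v #11) → N (u #14, v #12) gives a common subsequence of length 10. Since dp[14][12] = 10, nothing longer is possible.

10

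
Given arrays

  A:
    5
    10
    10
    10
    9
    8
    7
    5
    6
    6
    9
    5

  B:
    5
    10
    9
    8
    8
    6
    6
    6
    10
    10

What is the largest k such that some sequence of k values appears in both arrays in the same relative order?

6

Pick 5 at A[1]=B[1] → 10 at A[4]=B[2] → 9 at A[5]=B[3] → 8 at A[6]=B[5] → 6 at A[9]=B[7] → 6 at A[10]=B[8]; all 6 values appear in both, in order, and the DP table's final entry dp[12][10] is also 6, so no common subsequence is longer.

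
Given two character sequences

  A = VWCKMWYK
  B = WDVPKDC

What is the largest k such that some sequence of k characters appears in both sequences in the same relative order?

One common subsequence of length 2: V at A[1]=B[3]; then C at A[3]=B[7]. The LCS DP gives dp[8][7] = 2, so this is optimal.

2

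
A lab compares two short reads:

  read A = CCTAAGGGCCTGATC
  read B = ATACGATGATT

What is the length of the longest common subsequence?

Pick T at read A[3]=read B[2], A at read A[4]=read B[3], A at read A[5]=read B[6], T at read A[11]=read B[7], G at read A[12]=read B[8], A at read A[13]=read B[9], T at read A[14]=read B[11]; all 7 bases appear in both, in order. Since dp[15][11] = 7, nothing longer is possible.

7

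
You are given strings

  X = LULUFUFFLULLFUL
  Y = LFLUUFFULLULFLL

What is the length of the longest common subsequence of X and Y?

Pick L at X[1]=Y[1], L at X[3]=Y[3], U at X[4]=Y[4], U at X[6]=Y[5], F at X[7]=Y[6], F at X[8]=Y[7], L at X[9]=Y[10], U at X[10]=Y[11], L at X[11]=Y[12], L at X[12]=Y[14], L at X[15]=Y[15]; all 11 characters appear in both, in order, and the DP table's final entry dp[15][15] is also 11, so no common subsequence is longer.

11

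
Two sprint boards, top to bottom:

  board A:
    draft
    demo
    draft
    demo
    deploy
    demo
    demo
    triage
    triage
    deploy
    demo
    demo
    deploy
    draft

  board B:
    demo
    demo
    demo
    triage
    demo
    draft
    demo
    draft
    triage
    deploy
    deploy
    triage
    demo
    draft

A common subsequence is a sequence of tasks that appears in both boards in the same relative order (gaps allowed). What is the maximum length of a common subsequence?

Match demo at board A[2]=board B[2], demo at board A[4]=board B[3], demo at board A[6]=board B[5], demo at board A[7]=board B[7], triage at board A[8]=board B[9], triage at board A[9]=board B[12], demo at board A[12]=board B[13], draft at board A[14]=board B[14] — 8 tasks in the same relative order in both. Since dp[14][14] = 8, nothing longer is possible.

8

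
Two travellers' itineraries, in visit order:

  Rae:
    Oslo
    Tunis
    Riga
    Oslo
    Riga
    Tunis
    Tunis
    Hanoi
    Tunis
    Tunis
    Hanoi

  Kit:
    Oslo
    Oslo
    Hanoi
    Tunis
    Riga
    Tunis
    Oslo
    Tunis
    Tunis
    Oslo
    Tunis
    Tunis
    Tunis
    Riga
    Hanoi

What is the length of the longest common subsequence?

Pick Oslo [1,2], Tunis [2,4], Riga [3,5], Oslo [4,7], Tunis [6,9], Tunis [7,11], Tunis [9,12], Tunis [10,13], Hanoi [11,15]; all 9 stops appear in both, in order, and the DP table's final entry dp[11][15] is also 9, so no common subsequence is longer.

9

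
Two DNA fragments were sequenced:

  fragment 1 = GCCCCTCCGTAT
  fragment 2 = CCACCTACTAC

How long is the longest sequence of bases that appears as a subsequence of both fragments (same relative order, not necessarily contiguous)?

Match C [2,1], C [3,2], C [4,4], C [5,5], T [6,6], C [8,8], T [10,9], A [11,10] — 8 bases in the same relative order in both. dp[12][11] = 8 confirms this is the maximum.

8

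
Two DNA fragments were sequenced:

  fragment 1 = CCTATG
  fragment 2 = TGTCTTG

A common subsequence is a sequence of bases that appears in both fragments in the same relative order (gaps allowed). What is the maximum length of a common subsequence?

One common subsequence of length 4: C (fragment 1 #2, fragment 2 #4) → T (fragment 1 #3, fragment 2 #5) → T (fragment 1 #5, fragment 2 #6) → G (fragment 1 #6, fragment 2 #7), and the DP table's final entry dp[6][7] is also 4, so no common subsequence is longer.

4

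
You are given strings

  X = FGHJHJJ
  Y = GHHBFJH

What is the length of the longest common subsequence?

Let dp[i][j] be the LCS length of the first i characters of X and the first j characters of Y. dp[i][j] = dp[i-1][j-1]+1 when the i-th and j-th characters match, else max(dp[i-1][j], dp[i][j-1]).
    ·  G  H  H  B  F  J  H
 ·  0  0  0  0  0  0  0  0
 F  0  0  0  0  0  1  1  1
 G  0  1  1  1  1  1  1  1
 H  0  1  2  2  2  2  2  2
 J  0  1  2  2  2  2  3  3
 H  0  1  2  3  3  3  3  4
 J  0  1  2  3  3  3  4  4
 J  0  1  2  3  3  3  4  4
dp[7][7] = 4. One LCS (by backtracking along matches): GHJH.

4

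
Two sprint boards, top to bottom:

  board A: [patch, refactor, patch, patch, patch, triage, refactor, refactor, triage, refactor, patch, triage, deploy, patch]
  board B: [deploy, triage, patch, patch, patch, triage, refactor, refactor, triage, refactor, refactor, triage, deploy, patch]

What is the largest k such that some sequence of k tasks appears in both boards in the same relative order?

One common subsequence of length 11: patch at board A[3]=board B[3], patch at board A[4]=board B[4], patch at board A[5]=board B[5], triage at board A[6]=board B[6], refactor at board A[7]=board B[7], refactor at board A[8]=board B[8], triage at board A[9]=board B[9], refactor at board A[10]=board B[11], triage at board A[12]=board B[12], deploy at board A[13]=board B[13], patch at board A[14]=board B[14]. The LCS DP gives dp[14][14] = 11, so this is optimal.

11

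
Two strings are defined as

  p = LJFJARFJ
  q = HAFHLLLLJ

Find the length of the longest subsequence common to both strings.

One common subsequence of length 3: A [5,2]; then F [7,3]; then J [8,9], and the DP table's final entry dp[8][9] is also 3, so no common subsequence is longer.

3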